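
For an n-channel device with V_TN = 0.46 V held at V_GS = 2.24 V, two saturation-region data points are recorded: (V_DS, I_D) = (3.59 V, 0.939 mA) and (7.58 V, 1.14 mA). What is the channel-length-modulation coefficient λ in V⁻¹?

With V_GS fixed, I_D ∝ (1 + λ V_DS) in saturation, so I_D2/I_D1 = (1 + λ V_DS2)/(1 + λ V_DS1).
1.14/0.939 = 1.214 = (1 + 7.58 λ)/(1 + 3.59 λ).
Solving: λ (I_D1 V_DS2 − I_D2 V_DS1) = I_D2 − I_D1, so λ = (1.14 − 0.939) / (0.939 × 7.58 − 1.14 × 3.59) = 0.201 / 3.03 = 0.0664 V⁻¹.

λ = 0.0664 V⁻¹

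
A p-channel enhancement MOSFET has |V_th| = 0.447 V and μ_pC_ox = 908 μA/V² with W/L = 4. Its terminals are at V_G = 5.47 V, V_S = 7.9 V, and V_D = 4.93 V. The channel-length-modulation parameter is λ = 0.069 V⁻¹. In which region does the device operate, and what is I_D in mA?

Saturation; I_D = 8.60 mA

V_SG = V_S − V_G = 7.9 − 5.47 = 2.43 V; V_SD = V_S − V_D = 7.9 − 4.93 = 2.97 V.
k_p = μ_pC_ox · (W/L) = 3.632 mA/V².
V_ov = V_SG − |V_th| = 2.43 − 0.447 = 1.98 V.
Since V_SD = 2.97 V ≥ V_ov = 1.98 V, the device is in saturation.
I_D = ½ k_p V_ov² (1 + λ V_SD) = 0.5 × 3.632 × 1.98² × (1 + 0.069 × 2.97) = 8.6 mA.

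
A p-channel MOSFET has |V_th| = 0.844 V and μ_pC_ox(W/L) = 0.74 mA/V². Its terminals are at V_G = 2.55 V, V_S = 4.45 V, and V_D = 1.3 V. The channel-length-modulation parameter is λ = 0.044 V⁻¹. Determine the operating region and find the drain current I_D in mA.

V_SG = V_S − V_G = 4.45 − 2.55 = 1.9 V; V_SD = V_S − V_D = 4.45 − 1.3 = 3.15 V.
V_ov = V_SG − |V_th| = 1.9 − 0.844 = 1.06 V.
Since V_SD = 3.15 V ≥ V_ov = 1.06 V, the device is in saturation.
I_D = ½ k_p V_ov² (1 + λ V_SD) = 0.5 × 0.74 × 1.06² × (1 + 0.044 × 3.15) = 0.47 mA.

Saturation; I_D = 0.470 mA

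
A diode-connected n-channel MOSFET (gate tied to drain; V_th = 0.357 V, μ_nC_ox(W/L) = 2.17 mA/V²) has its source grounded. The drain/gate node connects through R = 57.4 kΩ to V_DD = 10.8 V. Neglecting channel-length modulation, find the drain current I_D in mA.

I_D = 0.175 mA

With gate tied to drain, V_GS = V_DS ≥ V_GS − V_th, so the device is in saturation.
KCL at the drain: ½ k_n (V_GS − V_th)² = (V_DD − V_GS)/R.
Let x = V_GS − 0.357. Then 62.3 x² + x − 10.44 = 0, giving x = 0.402 V (positive root), so V_GS = 0.759 V.
I_D = (V_DD − V_GS)/R = (10.8 − 0.759) / 57.4 = 0.175 mA.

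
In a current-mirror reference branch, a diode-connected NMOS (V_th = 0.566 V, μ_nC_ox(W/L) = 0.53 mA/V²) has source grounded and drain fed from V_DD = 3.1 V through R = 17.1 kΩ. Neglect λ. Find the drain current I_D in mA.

I_D = 0.110 mA

With gate tied to drain, V_GS = V_DS ≥ V_GS − V_th, so the device is in saturation.
KCL at the drain: ½ k_n (V_GS − V_th)² = (V_DD − V_GS)/R.
Let x = V_GS − 0.566. Then 4.53 x² + x − 2.534 = 0, giving x = 0.646 V (positive root), so V_GS = 1.21 V.
I_D = (V_DD − V_GS)/R = (3.1 − 1.21) / 17.1 = 0.11 mA.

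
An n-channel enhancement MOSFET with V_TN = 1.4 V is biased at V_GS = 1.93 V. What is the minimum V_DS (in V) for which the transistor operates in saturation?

V_DS,sat = 0.530 V

The boundary between triode and saturation is V_DS = V_GS − V_TN = V_ov.
V_ov = 1.93 − 1.4 = 0.53 V.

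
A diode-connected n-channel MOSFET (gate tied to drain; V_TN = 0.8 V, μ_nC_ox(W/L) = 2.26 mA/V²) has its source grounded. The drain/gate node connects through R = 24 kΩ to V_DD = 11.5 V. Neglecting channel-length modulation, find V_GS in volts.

V_GS = 1.41 V

With gate tied to drain, V_GS = V_DS ≥ V_GS − V_TN, so the device is in saturation.
KCL at the drain: ½ k_n (V_GS − V_TN)² = (V_DD − V_GS)/R.
Let x = V_GS − 0.8. Then 27.1 x² + x − 10.7 = 0, giving x = 0.61 V (positive root), so V_GS = 1.41 V.
I_D = (V_DD − V_GS)/R = (11.5 − 1.41) / 24 = 0.42 mA.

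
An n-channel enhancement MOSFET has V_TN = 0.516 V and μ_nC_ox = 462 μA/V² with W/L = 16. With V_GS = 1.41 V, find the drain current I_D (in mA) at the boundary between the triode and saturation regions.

At the boundary V_DS = V_ov = V_GS − V_TN = 1.41 − 0.516 = 0.894 V.
k_n = μ_nC_ox · (W/L) = 7.392 mA/V².
I_D = ½ k_n V_ov² = 0.5 × 7.392 × 0.894² = 2.95 mA.

I_D = 2.95 mA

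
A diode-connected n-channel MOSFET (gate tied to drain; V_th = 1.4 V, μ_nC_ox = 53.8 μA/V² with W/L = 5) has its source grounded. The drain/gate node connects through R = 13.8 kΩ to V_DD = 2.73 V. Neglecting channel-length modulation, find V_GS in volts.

V_GS = 2.02 V

With gate tied to drain, V_GS = V_DS ≥ V_GS − V_th, so the device is in saturation.
k_n = μ_nC_ox · (W/L) = 0.269 mA/V².
KCL at the drain: ½ k_n (V_GS − V_th)² = (V_DD − V_GS)/R.
Let x = V_GS − 1.4. Then 1.86 x² + x − 1.33 = 0, giving x = 0.619 V (positive root), so V_GS = 2.02 V.
I_D = (V_DD − V_GS)/R = (2.73 − 2.02) / 13.8 = 0.0515 mA.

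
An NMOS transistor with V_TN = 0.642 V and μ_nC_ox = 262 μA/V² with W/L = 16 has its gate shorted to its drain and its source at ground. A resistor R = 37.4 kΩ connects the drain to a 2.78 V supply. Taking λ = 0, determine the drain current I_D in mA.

I_D = 0.0529 mA

With gate tied to drain, V_GS = V_DS ≥ V_GS − V_TN, so the device is in saturation.
k_n = μ_nC_ox · (W/L) = 4.192 mA/V².
KCL at the drain: ½ k_n (V_GS − V_TN)² = (V_DD − V_GS)/R.
Let x = V_GS − 0.642. Then 78.4 x² + x − 2.138 = 0, giving x = 0.159 V (positive root), so V_GS = 0.801 V.
I_D = (V_DD − V_GS)/R = (2.78 − 0.801) / 37.4 = 0.0529 mA.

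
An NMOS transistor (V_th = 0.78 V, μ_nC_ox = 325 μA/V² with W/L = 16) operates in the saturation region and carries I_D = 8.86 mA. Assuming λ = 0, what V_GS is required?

V_GS = 2.63 V

k_n = μ_nC_ox · (W/L) = 5.2 mA/V².
In saturation I_D = ½ k_n (V_GS − V_th)², so V_GS − V_th = √(2 I_D / k_n) = √(2 × 8.86 / 5.2) = 1.85 V.
V_GS = 0.78 + 1.85 = 2.63 V.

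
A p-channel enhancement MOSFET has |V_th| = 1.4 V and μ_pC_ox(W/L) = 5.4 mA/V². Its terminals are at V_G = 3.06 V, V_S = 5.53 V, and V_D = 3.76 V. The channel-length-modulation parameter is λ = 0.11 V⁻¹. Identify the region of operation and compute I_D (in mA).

V_SG = V_S − V_G = 5.53 − 3.06 = 2.47 V; V_SD = V_S − V_D = 5.53 − 3.76 = 1.77 V.
V_ov = V_SG − |V_th| = 2.47 − 1.4 = 1.07 V.
Since V_SD = 1.77 V ≥ V_ov = 1.07 V, the device is in saturation.
I_D = ½ k_p V_ov² (1 + λ V_SD) = 0.5 × 5.4 × 1.07² × (1 + 0.11 × 1.77) = 3.69 mA.

Saturation; I_D = 3.69 mA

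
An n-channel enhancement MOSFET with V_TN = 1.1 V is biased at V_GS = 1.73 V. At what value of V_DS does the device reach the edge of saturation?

V_DS,sat = 0.630 V

The boundary between triode and saturation is V_DS = V_GS − V_TN = V_ov.
V_ov = 1.73 − 1.1 = 0.63 V.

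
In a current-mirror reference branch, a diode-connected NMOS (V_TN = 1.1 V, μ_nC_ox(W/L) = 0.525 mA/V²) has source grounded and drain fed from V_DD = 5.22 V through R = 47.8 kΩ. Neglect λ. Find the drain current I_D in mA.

I_D = 0.0750 mA

With gate tied to drain, V_GS = V_DS ≥ V_GS − V_TN, so the device is in saturation.
KCL at the drain: ½ k_n (V_GS − V_TN)² = (V_DD − V_GS)/R.
Let x = V_GS − 1.1. Then 12.5 x² + x − 4.12 = 0, giving x = 0.535 V (positive root), so V_GS = 1.63 V.
I_D = (V_DD − V_GS)/R = (5.22 − 1.63) / 47.8 = 0.075 mA.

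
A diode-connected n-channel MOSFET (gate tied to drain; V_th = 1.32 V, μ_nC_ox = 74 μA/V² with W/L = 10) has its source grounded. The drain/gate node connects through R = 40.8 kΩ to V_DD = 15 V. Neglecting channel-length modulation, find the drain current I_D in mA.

I_D = 0.313 mA

With gate tied to drain, V_GS = V_DS ≥ V_GS − V_th, so the device is in saturation.
k_n = μ_nC_ox · (W/L) = 0.74 mA/V².
KCL at the drain: ½ k_n (V_GS − V_th)² = (V_DD − V_GS)/R.
Let x = V_GS − 1.32. Then 15.1 x² + x − 13.68 = 0, giving x = 0.919 V (positive root), so V_GS = 2.24 V.
I_D = (V_DD − V_GS)/R = (15 − 2.24) / 40.8 = 0.313 mA.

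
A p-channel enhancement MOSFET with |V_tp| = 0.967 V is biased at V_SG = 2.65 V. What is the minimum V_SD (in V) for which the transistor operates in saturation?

The boundary between triode and saturation is V_SD = V_SG − |V_tp| = V_ov.
V_ov = 2.65 − 0.967 = 1.68 V.

V_SD,sat = 1.68 V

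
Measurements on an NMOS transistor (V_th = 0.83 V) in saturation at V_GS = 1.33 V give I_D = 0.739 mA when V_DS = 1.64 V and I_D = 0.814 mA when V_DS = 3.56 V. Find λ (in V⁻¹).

With V_GS fixed, I_D ∝ (1 + λ V_DS) in saturation, so I_D2/I_D1 = (1 + λ V_DS2)/(1 + λ V_DS1).
0.814/0.739 = 1.101 = (1 + 3.56 λ)/(1 + 1.64 λ).
Solving: λ (I_D1 V_DS2 − I_D2 V_DS1) = I_D2 − I_D1, so λ = (0.814 − 0.739) / (0.739 × 3.56 − 0.814 × 1.64) = 0.075 / 1.3 = 0.0579 V⁻¹.

λ = 0.0579 V⁻¹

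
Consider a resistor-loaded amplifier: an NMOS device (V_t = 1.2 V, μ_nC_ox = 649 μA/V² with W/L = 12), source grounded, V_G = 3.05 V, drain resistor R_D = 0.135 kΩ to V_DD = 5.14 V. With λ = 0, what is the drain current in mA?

V_GS = V_G = 3.05 V, so V_ov = 3.05 − 1.2 = 1.85 V.
k_n = μ_nC_ox · (W/L) = 7.788 mA/V².
Assume saturation: I_D = ½ k_n V_ov² = 0.5 × 7.788 × 1.85² = 13.3 mA, giving V_DS = V_DD − I_D R_D = 5.14 − 13.3 × 0.135 = 3.34 V.
V_DS = 3.34 V ≥ V_ov = 1.85 V, confirming saturation.

I_D = 13.3 mA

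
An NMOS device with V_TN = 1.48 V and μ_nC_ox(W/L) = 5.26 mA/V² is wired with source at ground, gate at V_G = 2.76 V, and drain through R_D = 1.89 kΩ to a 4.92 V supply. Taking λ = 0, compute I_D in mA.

I_D = 2.38 mA

V_GS = V_G = 2.76 V, so V_ov = 2.76 − 1.48 = 1.28 V.
Assume saturation: I_D = ½ k_n V_ov² = 0.5 × 5.26 × 1.28² = 4.31 mA, giving V_DS = V_DD − I_D R_D = 4.92 − 4.31 × 1.89 = -3.22 V.
But -3.22 V < V_ov = 1.28 V, so the device is actually in triode.
In triode I_D = k_n[V_ov V_DS − ½ V_DS²] and I_D = (V_DD − V_DS)/R_D. Equating: 4.97 V_DS² − 13.72 V_DS + 4.92 = 0, giving V_DS = 0.423 V (the root below V_ov).
I_D = (4.92 − 0.423) / 1.89 = 2.38 mA.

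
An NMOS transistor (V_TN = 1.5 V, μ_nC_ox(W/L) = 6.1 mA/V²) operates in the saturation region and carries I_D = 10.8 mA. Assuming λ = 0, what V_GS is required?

V_GS = 3.38 V

In saturation I_D = ½ k_n (V_GS − V_TN)², so V_GS − V_TN = √(2 I_D / k_n) = √(2 × 10.8 / 6.1) = 1.88 V.
V_GS = 1.5 + 1.88 = 3.38 V.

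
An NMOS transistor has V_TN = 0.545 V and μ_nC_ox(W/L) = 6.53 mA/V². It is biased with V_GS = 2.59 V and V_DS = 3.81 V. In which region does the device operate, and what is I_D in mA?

V_ov = V_GS − V_TN = 2.59 − 0.545 = 2.04 V.
Since V_DS = 3.81 V ≥ V_ov = 2.04 V, the device is in saturation.
I_D = ½ k_n V_ov² = 0.5 × 6.53 × 2.04² = 13.7 mA.

Saturation; I_D = 13.7 mA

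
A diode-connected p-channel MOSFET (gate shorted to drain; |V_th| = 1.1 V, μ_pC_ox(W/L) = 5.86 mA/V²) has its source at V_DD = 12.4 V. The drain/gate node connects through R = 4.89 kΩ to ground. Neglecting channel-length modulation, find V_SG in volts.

V_SG = 1.95 V

With gate tied to drain, V_SG = V_SD ≥ V_SG − |V_th|, so the device is in saturation.
KCL at the drain: ½ k_p (V_SG − |V_th|)² = (V_DD − V_SG)/R.
Let x = V_SG − 1.1. Then 14.3 x² + x − 11.3 = 0, giving x = 0.854 V (positive root), so V_SG = 1.95 V.
I_D = (V_DD − V_SG)/R = (12.4 − 1.95) / 4.89 = 2.14 mA.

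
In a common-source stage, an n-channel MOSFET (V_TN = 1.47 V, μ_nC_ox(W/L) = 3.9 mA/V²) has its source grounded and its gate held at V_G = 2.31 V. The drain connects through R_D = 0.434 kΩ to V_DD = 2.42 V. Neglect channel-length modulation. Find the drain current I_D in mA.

I_D = 1.38 mA

V_GS = V_G = 2.31 V, so V_ov = 2.31 − 1.47 = 0.84 V.
Assume saturation: I_D = ½ k_n V_ov² = 0.5 × 3.9 × 0.84² = 1.38 mA, giving V_DS = V_DD − I_D R_D = 2.42 − 1.38 × 0.434 = 1.82 V.
V_DS = 1.82 V ≥ V_ov = 0.84 V, confirming saturation.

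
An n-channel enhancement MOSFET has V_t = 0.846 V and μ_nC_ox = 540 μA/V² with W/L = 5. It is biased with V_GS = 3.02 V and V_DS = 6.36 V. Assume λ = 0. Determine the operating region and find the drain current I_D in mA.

Saturation; I_D = 6.38 mA

k_n = μ_nC_ox · (W/L) = 2.7 mA/V².
V_ov = V_GS − V_t = 3.02 − 0.846 = 2.17 V.
Since V_DS = 6.36 V ≥ V_ov = 2.17 V, the device is in saturation.
I_D = ½ k_n V_ov² = 0.5 × 2.7 × 2.17² = 6.38 mA.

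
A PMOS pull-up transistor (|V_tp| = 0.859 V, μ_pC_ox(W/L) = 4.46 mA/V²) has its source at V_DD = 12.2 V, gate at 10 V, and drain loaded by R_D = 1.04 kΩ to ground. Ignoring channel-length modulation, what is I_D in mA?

I_D = 4.01 mA

V_SG = V_DD − V_G = 12.2 − 10 = 2.2 V, so V_ov = 2.2 − 0.859 = 1.34 V.
Assume saturation: I_D = ½ k_p V_ov² = 0.5 × 4.46 × 1.34² = 4.01 mA, giving V_SD = V_DD − I_D R_D = 12.2 − 4.01 × 1.04 = 8.03 V.
V_SD = 8.03 V ≥ V_ov = 1.34 V, confirming saturation.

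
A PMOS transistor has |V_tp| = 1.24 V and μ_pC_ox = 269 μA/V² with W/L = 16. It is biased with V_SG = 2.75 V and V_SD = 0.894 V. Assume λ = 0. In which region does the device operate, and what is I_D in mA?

k_p = μ_pC_ox · (W/L) = 4.304 mA/V².
V_ov = V_SG − |V_tp| = 2.75 − 1.24 = 1.51 V.
Since V_SD = 0.894 V < V_ov = 1.51 V, the device is in the triode region.
I_D = k_p [V_ov · V_SD − ½ V_SD²] = 4.304 × [1.51 × 0.894 − 0.5 × 0.894²] = 4.09 mA.

Triode; I_D = 4.09 mA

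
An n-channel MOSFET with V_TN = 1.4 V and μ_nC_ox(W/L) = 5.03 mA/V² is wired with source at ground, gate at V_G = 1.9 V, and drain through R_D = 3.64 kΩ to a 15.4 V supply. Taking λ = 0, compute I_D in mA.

V_GS = V_G = 1.9 V, so V_ov = 1.9 − 1.4 = 0.5 V.
Assume saturation: I_D = ½ k_n V_ov² = 0.5 × 5.03 × 0.5² = 0.629 mA, giving V_DS = V_DD − I_D R_D = 15.4 − 0.629 × 3.64 = 13.1 V.
V_DS = 13.1 V ≥ V_ov = 0.5 V, confirming saturation.

I_D = 0.629 mA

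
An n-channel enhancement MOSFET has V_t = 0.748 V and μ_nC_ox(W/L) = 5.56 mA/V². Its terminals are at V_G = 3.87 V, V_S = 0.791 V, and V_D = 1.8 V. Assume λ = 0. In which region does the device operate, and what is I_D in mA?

V_GS = V_G − V_S = 3.87 − 0.791 = 3.08 V; V_DS = V_D − V_S = 1.8 − 0.791 = 1.01 V.
V_ov = V_GS − V_t = 3.08 − 0.748 = 2.33 V.
Since V_DS = 1.01 V < V_ov = 2.33 V, the device is in the triode region.
I_D = k_n [V_ov · V_DS − ½ V_DS²] = 5.56 × [2.33 × 1.01 − 0.5 × 1.01²] = 10.2 mA.

Triode; I_D = 10.2 mA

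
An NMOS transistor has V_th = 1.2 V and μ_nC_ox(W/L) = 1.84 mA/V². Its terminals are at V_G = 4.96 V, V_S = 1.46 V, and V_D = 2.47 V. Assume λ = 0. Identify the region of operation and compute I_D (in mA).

V_GS = V_G − V_S = 4.96 − 1.46 = 3.5 V; V_DS = V_D − V_S = 2.47 − 1.46 = 1.01 V.
V_ov = V_GS − V_th = 3.5 − 1.2 = 2.3 V.
Since V_DS = 1.01 V < V_ov = 2.3 V, the device is in the triode region.
I_D = k_n [V_ov · V_DS − ½ V_DS²] = 1.84 × [2.3 × 1.01 − 0.5 × 1.01²] = 3.34 mA.

Triode; I_D = 3.34 mA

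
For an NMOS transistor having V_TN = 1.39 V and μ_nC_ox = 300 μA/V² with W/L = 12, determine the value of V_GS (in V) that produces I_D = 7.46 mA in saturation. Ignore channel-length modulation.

k_n = μ_nC_ox · (W/L) = 3.6 mA/V².
In saturation I_D = ½ k_n (V_GS − V_TN)², so V_GS − V_TN = √(2 I_D / k_n) = √(2 × 7.46 / 3.6) = 2.04 V.
V_GS = 1.39 + 2.04 = 3.43 V.

V_GS = 3.43 V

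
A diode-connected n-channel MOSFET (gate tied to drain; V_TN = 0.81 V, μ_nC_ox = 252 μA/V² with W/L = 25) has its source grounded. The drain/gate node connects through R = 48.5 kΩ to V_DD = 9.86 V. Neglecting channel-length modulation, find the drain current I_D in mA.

I_D = 0.182 mA

With gate tied to drain, V_GS = V_DS ≥ V_GS − V_TN, so the device is in saturation.
k_n = μ_nC_ox · (W/L) = 6.3 mA/V².
KCL at the drain: ½ k_n (V_GS − V_TN)² = (V_DD − V_GS)/R.
Let x = V_GS − 0.81. Then 153 x² + x − 9.05 = 0, giving x = 0.24 V (positive root), so V_GS = 1.05 V.
I_D = (V_DD − V_GS)/R = (9.86 − 1.05) / 48.5 = 0.182 mA.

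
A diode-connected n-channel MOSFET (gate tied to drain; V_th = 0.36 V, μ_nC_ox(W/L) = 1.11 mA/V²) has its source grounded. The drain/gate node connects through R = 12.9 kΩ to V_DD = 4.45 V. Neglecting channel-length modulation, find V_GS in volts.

With gate tied to drain, V_GS = V_DS ≥ V_GS − V_th, so the device is in saturation.
KCL at the drain: ½ k_n (V_GS − V_th)² = (V_DD − V_GS)/R.
Let x = V_GS − 0.36. Then 7.16 x² + x − 4.09 = 0, giving x = 0.689 V (positive root), so V_GS = 1.05 V.
I_D = (V_DD − V_GS)/R = (4.45 − 1.05) / 12.9 = 0.264 mA.

V_GS = 1.05 V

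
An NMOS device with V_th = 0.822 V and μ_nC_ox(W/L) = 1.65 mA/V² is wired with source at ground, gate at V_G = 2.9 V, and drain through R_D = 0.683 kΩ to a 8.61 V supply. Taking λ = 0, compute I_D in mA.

I_D = 3.56 mA

V_GS = V_G = 2.9 V, so V_ov = 2.9 − 0.822 = 2.08 V.
Assume saturation: I_D = ½ k_n V_ov² = 0.5 × 1.65 × 2.08² = 3.56 mA, giving V_DS = V_DD − I_D R_D = 8.61 − 3.56 × 0.683 = 6.18 V.
V_DS = 6.18 V ≥ V_ov = 2.08 V, confirming saturation.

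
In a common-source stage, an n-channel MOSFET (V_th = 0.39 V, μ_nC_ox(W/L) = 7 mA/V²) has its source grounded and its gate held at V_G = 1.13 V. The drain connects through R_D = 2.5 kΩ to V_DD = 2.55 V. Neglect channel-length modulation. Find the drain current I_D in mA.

I_D = 0.936 mA

V_GS = V_G = 1.13 V, so V_ov = 1.13 − 0.39 = 0.74 V.
Assume saturation: I_D = ½ k_n V_ov² = 0.5 × 7 × 0.74² = 1.92 mA, giving V_DS = V_DD − I_D R_D = 2.55 − 1.92 × 2.5 = -2.24 V.
But -2.24 V < V_ov = 0.74 V, so the device is actually in triode.
In triode I_D = k_n[V_ov V_DS − ½ V_DS²] and I_D = (V_DD − V_DS)/R_D. Equating: 8.75 V_DS² − 13.95 V_DS + 2.55 = 0, giving V_DS = 0.211 V (the root below V_ov).
I_D = (2.55 − 0.211) / 2.5 = 0.936 mA.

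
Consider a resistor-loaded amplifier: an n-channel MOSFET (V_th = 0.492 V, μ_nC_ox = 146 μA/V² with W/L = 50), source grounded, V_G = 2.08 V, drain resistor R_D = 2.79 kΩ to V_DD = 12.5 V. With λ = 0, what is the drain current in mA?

I_D = 4.33 mA

V_GS = V_G = 2.08 V, so V_ov = 2.08 − 0.492 = 1.59 V.
k_n = μ_nC_ox · (W/L) = 7.3 mA/V².
Assume saturation: I_D = ½ k_n V_ov² = 0.5 × 7.3 × 1.59² = 9.2 mA, giving V_DS = V_DD − I_D R_D = 12.5 − 9.2 × 2.79 = -13.2 V.
But -13.2 V < V_ov = 1.59 V, so the device is actually in triode.
In triode I_D = k_n[V_ov V_DS − ½ V_DS²] and I_D = (V_DD − V_DS)/R_D. Equating: 10.2 V_DS² − 33.34 V_DS + 12.5 = 0, giving V_DS = 0.432 V (the root below V_ov).
I_D = (12.5 − 0.432) / 2.79 = 4.33 mA.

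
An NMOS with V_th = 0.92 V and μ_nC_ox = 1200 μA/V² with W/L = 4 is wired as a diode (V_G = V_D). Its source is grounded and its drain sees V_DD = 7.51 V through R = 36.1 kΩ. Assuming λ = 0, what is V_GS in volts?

With gate tied to drain, V_GS = V_DS ≥ V_GS − V_th, so the device is in saturation.
k_n = μ_nC_ox · (W/L) = 4.8 mA/V².
KCL at the drain: ½ k_n (V_GS − V_th)² = (V_DD − V_GS)/R.
Let x = V_GS − 0.92. Then 86.6 x² + x − 6.59 = 0, giving x = 0.27 V (positive root), so V_GS = 1.19 V.
I_D = (V_DD − V_GS)/R = (7.51 − 1.19) / 36.1 = 0.175 mA.

V_GS = 1.19 V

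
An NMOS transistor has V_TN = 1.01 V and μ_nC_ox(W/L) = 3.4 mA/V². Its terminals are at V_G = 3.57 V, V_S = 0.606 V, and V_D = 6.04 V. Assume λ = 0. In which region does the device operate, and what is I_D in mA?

Saturation; I_D = 6.49 mA

V_GS = V_G − V_S = 3.57 − 0.606 = 2.96 V; V_DS = V_D − V_S = 6.04 − 0.606 = 5.43 V.
V_ov = V_GS − V_TN = 2.96 − 1.01 = 1.95 V.
Since V_DS = 5.43 V ≥ V_ov = 1.95 V, the device is in saturation.
I_D = ½ k_n V_ov² = 0.5 × 3.4 × 1.95² = 6.49 mA.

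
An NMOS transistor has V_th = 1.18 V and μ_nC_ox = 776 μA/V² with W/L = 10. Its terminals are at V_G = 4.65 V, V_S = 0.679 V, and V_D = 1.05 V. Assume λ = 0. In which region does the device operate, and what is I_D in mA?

Triode; I_D = 7.50 mA

V_GS = V_G − V_S = 4.65 − 0.679 = 3.97 V; V_DS = V_D − V_S = 1.05 − 0.679 = 0.371 V.
k_n = μ_nC_ox · (W/L) = 7.76 mA/V².
V_ov = V_GS − V_th = 3.97 − 1.18 = 2.79 V.
Since V_DS = 0.371 V < V_ov = 2.79 V, the device is in the triode region.
I_D = k_n [V_ov · V_DS − ½ V_DS²] = 7.76 × [2.79 × 0.371 − 0.5 × 0.371²] = 7.5 mA.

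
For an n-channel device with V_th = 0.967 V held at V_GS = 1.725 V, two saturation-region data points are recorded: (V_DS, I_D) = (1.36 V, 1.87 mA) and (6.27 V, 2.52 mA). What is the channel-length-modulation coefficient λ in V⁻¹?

With V_GS fixed, I_D ∝ (1 + λ V_DS) in saturation, so I_D2/I_D1 = (1 + λ V_DS2)/(1 + λ V_DS1).
2.52/1.87 = 1.348 = (1 + 6.27 λ)/(1 + 1.36 λ).
Solving: λ (I_D1 V_DS2 − I_D2 V_DS1) = I_D2 − I_D1, so λ = (2.52 − 1.87) / (1.87 × 6.27 − 2.52 × 1.36) = 0.65 / 8.3 = 0.0783 V⁻¹.

λ = 0.0783 V⁻¹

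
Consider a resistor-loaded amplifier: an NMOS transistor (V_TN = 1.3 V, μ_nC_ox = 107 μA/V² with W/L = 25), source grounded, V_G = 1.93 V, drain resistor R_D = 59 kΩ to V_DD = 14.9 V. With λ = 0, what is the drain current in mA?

I_D = 0.250 mA

V_GS = V_G = 1.93 V, so V_ov = 1.93 − 1.3 = 0.63 V.
k_n = μ_nC_ox · (W/L) = 2.675 mA/V².
Assume saturation: I_D = ½ k_n V_ov² = 0.5 × 2.675 × 0.63² = 0.531 mA, giving V_DS = V_DD − I_D R_D = 14.9 − 0.531 × 59 = -16.4 V.
But -16.4 V < V_ov = 0.63 V, so the device is actually in triode.
In triode I_D = k_n[V_ov V_DS − ½ V_DS²] and I_D = (V_DD − V_DS)/R_D. Equating: 78.9 V_DS² − 100.4 V_DS + 14.9 = 0, giving V_DS = 0.171 V (the root below V_ov).
I_D = (14.9 − 0.171) / 59 = 0.25 mA.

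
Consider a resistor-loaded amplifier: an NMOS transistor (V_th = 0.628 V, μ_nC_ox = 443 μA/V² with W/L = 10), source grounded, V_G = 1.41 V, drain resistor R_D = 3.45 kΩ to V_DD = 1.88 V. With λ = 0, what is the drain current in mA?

I_D = 0.498 mA

V_GS = V_G = 1.41 V, so V_ov = 1.41 − 0.628 = 0.782 V.
k_n = μ_nC_ox · (W/L) = 4.43 mA/V².
Assume saturation: I_D = ½ k_n V_ov² = 0.5 × 4.43 × 0.782² = 1.35 mA, giving V_DS = V_DD − I_D R_D = 1.88 − 1.35 × 3.45 = -2.79 V.
But -2.79 V < V_ov = 0.782 V, so the device is actually in triode.
In triode I_D = k_n[V_ov V_DS − ½ V_DS²] and I_D = (V_DD − V_DS)/R_D. Equating: 7.64 V_DS² − 12.95 V_DS + 1.88 = 0, giving V_DS = 0.16 V (the root below V_ov).
I_D = (1.88 − 0.16) / 3.45 = 0.498 mA.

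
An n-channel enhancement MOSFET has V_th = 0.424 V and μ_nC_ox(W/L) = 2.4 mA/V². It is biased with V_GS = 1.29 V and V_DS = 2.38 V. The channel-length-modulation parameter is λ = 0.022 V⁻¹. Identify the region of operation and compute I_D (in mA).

V_ov = V_GS − V_th = 1.29 − 0.424 = 0.866 V.
Since V_DS = 2.38 V ≥ V_ov = 0.866 V, the device is in saturation.
I_D = ½ k_n V_ov² (1 + λ V_DS) = 0.5 × 2.4 × 0.866² × (1 + 0.022 × 2.38) = 0.947 mA.

Saturation; I_D = 0.947 mA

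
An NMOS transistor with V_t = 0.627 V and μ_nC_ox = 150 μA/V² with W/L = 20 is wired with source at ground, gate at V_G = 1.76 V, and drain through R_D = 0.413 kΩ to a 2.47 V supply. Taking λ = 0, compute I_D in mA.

I_D = 1.93 mA

V_GS = V_G = 1.76 V, so V_ov = 1.76 − 0.627 = 1.13 V.
k_n = μ_nC_ox · (W/L) = 3 mA/V².
Assume saturation: I_D = ½ k_n V_ov² = 0.5 × 3 × 1.13² = 1.93 mA, giving V_DS = V_DD − I_D R_D = 2.47 − 1.93 × 0.413 = 1.67 V.
V_DS = 1.67 V ≥ V_ov = 1.13 V, confirming saturation.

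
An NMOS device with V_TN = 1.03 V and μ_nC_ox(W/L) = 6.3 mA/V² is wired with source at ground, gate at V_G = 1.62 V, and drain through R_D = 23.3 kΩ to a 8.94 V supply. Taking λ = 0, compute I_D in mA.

I_D = 0.379 mA

V_GS = V_G = 1.62 V, so V_ov = 1.62 − 1.03 = 0.59 V.
Assume saturation: I_D = ½ k_n V_ov² = 0.5 × 6.3 × 0.59² = 1.1 mA, giving V_DS = V_DD − I_D R_D = 8.94 − 1.1 × 23.3 = -16.6 V.
But -16.6 V < V_ov = 0.59 V, so the device is actually in triode.
In triode I_D = k_n[V_ov V_DS − ½ V_DS²] and I_D = (V_DD − V_DS)/R_D. Equating: 73.4 V_DS² − 87.61 V_DS + 8.94 = 0, giving V_DS = 0.113 V (the root below V_ov).
I_D = (8.94 − 0.113) / 23.3 = 0.379 mA.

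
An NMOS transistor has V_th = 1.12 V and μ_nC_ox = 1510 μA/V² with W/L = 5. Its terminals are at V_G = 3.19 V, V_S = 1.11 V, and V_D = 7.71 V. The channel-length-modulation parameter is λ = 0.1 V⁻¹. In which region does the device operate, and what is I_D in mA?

Saturation; I_D = 5.78 mA

V_GS = V_G − V_S = 3.19 − 1.11 = 2.08 V; V_DS = V_D − V_S = 7.71 − 1.11 = 6.6 V.
k_n = μ_nC_ox · (W/L) = 7.55 mA/V².
V_ov = V_GS − V_th = 2.08 − 1.12 = 0.96 V.
Since V_DS = 6.6 V ≥ V_ov = 0.96 V, the device is in saturation.
I_D = ½ k_n V_ov² (1 + λ V_DS) = 0.5 × 7.55 × 0.96² × (1 + 0.1 × 6.6) = 5.78 mA.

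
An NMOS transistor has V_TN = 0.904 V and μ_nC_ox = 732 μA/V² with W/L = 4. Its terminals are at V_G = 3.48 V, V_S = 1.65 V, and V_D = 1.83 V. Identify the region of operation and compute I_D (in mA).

V_GS = V_G − V_S = 3.48 − 1.65 = 1.83 V; V_DS = V_D − V_S = 1.83 − 1.65 = 0.18 V.
k_n = μ_nC_ox · (W/L) = 2.928 mA/V².
V_ov = V_GS − V_TN = 1.83 − 0.904 = 0.926 V.
Since V_DS = 0.18 V < V_ov = 0.926 V, the device is in the triode region.
I_D = k_n [V_ov · V_DS − ½ V_DS²] = 2.928 × [0.926 × 0.18 − 0.5 × 0.18²] = 0.441 mA.

Triode; I_D = 0.441 mA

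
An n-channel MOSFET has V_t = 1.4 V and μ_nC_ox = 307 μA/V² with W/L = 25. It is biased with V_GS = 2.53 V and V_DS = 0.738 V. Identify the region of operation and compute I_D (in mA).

k_n = μ_nC_ox · (W/L) = 7.675 mA/V².
V_ov = V_GS − V_t = 2.53 − 1.4 = 1.13 V.
Since V_DS = 0.738 V < V_ov = 1.13 V, the device is in the triode region.
I_D = k_n [V_ov · V_DS − ½ V_DS²] = 7.675 × [1.13 × 0.738 − 0.5 × 0.738²] = 4.31 mA.

Triode; I_D = 4.31 mA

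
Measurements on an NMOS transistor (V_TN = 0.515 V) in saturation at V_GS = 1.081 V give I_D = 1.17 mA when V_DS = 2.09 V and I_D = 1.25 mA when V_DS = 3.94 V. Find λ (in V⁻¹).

With V_GS fixed, I_D ∝ (1 + λ V_DS) in saturation, so I_D2/I_D1 = (1 + λ V_DS2)/(1 + λ V_DS1).
1.25/1.17 = 1.068 = (1 + 3.94 λ)/(1 + 2.09 λ).
Solving: λ (I_D1 V_DS2 − I_D2 V_DS1) = I_D2 − I_D1, so λ = (1.25 − 1.17) / (1.17 × 3.94 − 1.25 × 2.09) = 0.08 / 2 = 0.0401 V⁻¹.

λ = 0.0401 V⁻¹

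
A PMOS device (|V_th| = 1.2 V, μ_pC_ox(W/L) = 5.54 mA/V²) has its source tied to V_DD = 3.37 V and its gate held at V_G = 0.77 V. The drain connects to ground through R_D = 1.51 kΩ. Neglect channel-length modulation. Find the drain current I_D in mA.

V_SG = V_DD − V_G = 3.37 − 0.77 = 2.6 V, so V_ov = 2.6 − 1.2 = 1.4 V.
Assume saturation: I_D = ½ k_p V_ov² = 0.5 × 5.54 × 1.4² = 5.43 mA, giving V_SD = V_DD − I_D R_D = 3.37 − 5.43 × 1.51 = -4.83 V.
But -4.83 V < V_ov = 1.4 V, so the device is actually in triode.
In triode I_D = k_p[V_ov V_SD − ½ V_SD²] and I_D = (V_DD − V_SD)/R_D. Equating: 4.18 V_SD² − 12.71 V_SD + 3.37 = 0, giving V_SD = 0.293 V (the root below V_ov).
I_D = (3.37 − 0.293) / 1.51 = 2.04 mA.

I_D = 2.04 mA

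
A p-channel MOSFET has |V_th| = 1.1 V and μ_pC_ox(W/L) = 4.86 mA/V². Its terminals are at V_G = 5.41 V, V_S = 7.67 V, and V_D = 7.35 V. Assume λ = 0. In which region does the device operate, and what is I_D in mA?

V_SG = V_S − V_G = 7.67 − 5.41 = 2.26 V; V_SD = V_S − V_D = 7.67 − 7.35 = 0.32 V.
V_ov = V_SG − |V_th| = 2.26 − 1.1 = 1.16 V.
Since V_SD = 0.32 V < V_ov = 1.16 V, the device is in the triode region.
I_D = k_p [V_ov · V_SD − ½ V_SD²] = 4.86 × [1.16 × 0.32 − 0.5 × 0.32²] = 1.56 mA.

Triode; I_D = 1.56 mA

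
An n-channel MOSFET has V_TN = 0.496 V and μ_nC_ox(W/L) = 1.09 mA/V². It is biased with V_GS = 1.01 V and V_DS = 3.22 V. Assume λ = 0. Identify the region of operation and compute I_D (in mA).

Saturation; I_D = 0.144 mA

V_ov = V_GS − V_TN = 1.01 − 0.496 = 0.514 V.
Since V_DS = 3.22 V ≥ V_ov = 0.514 V, the device is in saturation.
I_D = ½ k_n V_ov² = 0.5 × 1.09 × 0.514² = 0.144 mA.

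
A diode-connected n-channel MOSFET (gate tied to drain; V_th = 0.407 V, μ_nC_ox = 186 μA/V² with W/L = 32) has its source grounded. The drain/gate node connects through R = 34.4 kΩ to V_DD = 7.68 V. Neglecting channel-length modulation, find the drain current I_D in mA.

I_D = 0.204 mA

With gate tied to drain, V_GS = V_DS ≥ V_GS − V_th, so the device is in saturation.
k_n = μ_nC_ox · (W/L) = 5.952 mA/V².
KCL at the drain: ½ k_n (V_GS − V_th)² = (V_DD − V_GS)/R.
Let x = V_GS − 0.407. Then 102 x² + x − 7.273 = 0, giving x = 0.262 V (positive root), so V_GS = 0.669 V.
I_D = (V_DD − V_GS)/R = (7.68 − 0.669) / 34.4 = 0.204 mA.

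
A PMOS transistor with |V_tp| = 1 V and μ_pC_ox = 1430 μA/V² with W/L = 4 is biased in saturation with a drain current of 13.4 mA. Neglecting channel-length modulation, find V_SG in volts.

V_SG = 3.16 V

k_p = μ_pC_ox · (W/L) = 5.72 mA/V².
In saturation I_D = ½ k_p (V_SG − |V_tp|)², so V_SG − |V_tp| = √(2 I_D / k_p) = √(2 × 13.4 / 5.72) = 2.16 V.
V_SG = 1 + 2.16 = 3.16 V.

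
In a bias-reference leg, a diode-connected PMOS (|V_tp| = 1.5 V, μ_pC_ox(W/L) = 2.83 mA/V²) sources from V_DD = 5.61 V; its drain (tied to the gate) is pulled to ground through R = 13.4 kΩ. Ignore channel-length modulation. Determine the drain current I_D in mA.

I_D = 0.274 mA

With gate tied to drain, V_SG = V_SD ≥ V_SG − |V_tp|, so the device is in saturation.
KCL at the drain: ½ k_p (V_SG − |V_tp|)² = (V_DD − V_SG)/R.
Let x = V_SG − 1.5. Then 19 x² + x − 4.11 = 0, giving x = 0.44 V (positive root), so V_SG = 1.94 V.
I_D = (V_DD − V_SG)/R = (5.61 − 1.94) / 13.4 = 0.274 mA.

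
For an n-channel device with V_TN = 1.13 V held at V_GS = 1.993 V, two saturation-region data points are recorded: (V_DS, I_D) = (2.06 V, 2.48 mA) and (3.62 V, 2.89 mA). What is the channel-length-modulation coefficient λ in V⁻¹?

λ = 0.136 V⁻¹

With V_GS fixed, I_D ∝ (1 + λ V_DS) in saturation, so I_D2/I_D1 = (1 + λ V_DS2)/(1 + λ V_DS1).
2.89/2.48 = 1.165 = (1 + 3.62 λ)/(1 + 2.06 λ).
Solving: λ (I_D1 V_DS2 − I_D2 V_DS1) = I_D2 − I_D1, so λ = (2.89 − 2.48) / (2.48 × 3.62 − 2.89 × 2.06) = 0.41 / 3.02 = 0.136 V⁻¹.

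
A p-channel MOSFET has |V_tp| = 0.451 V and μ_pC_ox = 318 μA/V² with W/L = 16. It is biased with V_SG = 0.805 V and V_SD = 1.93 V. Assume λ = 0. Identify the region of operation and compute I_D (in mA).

Saturation; I_D = 0.319 mA

k_p = μ_pC_ox · (W/L) = 5.088 mA/V².
V_ov = V_SG − |V_tp| = 0.805 − 0.451 = 0.354 V.
Since V_SD = 1.93 V ≥ V_ov = 0.354 V, the device is in saturation.
I_D = ½ k_p V_ov² = 0.5 × 5.088 × 0.354² = 0.319 mA.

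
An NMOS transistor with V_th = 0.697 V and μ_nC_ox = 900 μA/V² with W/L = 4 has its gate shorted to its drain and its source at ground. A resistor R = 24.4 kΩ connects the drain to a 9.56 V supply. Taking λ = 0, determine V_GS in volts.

With gate tied to drain, V_GS = V_DS ≥ V_GS − V_th, so the device is in saturation.
k_n = μ_nC_ox · (W/L) = 3.6 mA/V².
KCL at the drain: ½ k_n (V_GS − V_th)² = (V_DD − V_GS)/R.
Let x = V_GS − 0.697. Then 43.9 x² + x − 8.863 = 0, giving x = 0.438 V (positive root), so V_GS = 1.13 V.
I_D = (V_DD − V_GS)/R = (9.56 − 1.13) / 24.4 = 0.345 mA.

V_GS = 1.13 V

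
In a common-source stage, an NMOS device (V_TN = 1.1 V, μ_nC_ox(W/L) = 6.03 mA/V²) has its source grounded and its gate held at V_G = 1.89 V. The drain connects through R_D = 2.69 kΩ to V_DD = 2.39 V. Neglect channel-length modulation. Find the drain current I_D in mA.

V_GS = V_G = 1.89 V, so V_ov = 1.89 − 1.1 = 0.79 V.
Assume saturation: I_D = ½ k_n V_ov² = 0.5 × 6.03 × 0.79² = 1.88 mA, giving V_DS = V_DD − I_D R_D = 2.39 − 1.88 × 2.69 = -2.67 V.
But -2.67 V < V_ov = 0.79 V, so the device is actually in triode.
In triode I_D = k_n[V_ov V_DS − ½ V_DS²] and I_D = (V_DD − V_DS)/R_D. Equating: 8.11 V_DS² − 13.81 V_DS + 2.39 = 0, giving V_DS = 0.195 V (the root below V_ov).
I_D = (2.39 − 0.195) / 2.69 = 0.816 mA.

I_D = 0.816 mA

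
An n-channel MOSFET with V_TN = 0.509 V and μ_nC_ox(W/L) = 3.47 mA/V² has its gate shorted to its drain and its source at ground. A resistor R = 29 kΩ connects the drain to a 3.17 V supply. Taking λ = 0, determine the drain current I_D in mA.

With gate tied to drain, V_GS = V_DS ≥ V_GS − V_TN, so the device is in saturation.
KCL at the drain: ½ k_n (V_GS − V_TN)² = (V_DD − V_GS)/R.
Let x = V_GS − 0.509. Then 50.3 x² + x − 2.661 = 0, giving x = 0.22 V (positive root), so V_GS = 0.729 V.
I_D = (V_DD − V_GS)/R = (3.17 − 0.729) / 29 = 0.0842 mA.

I_D = 0.0842 mA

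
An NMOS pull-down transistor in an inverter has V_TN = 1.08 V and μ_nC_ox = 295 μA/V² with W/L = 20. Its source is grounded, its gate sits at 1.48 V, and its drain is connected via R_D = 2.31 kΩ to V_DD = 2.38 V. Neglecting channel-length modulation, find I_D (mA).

I_D = 0.472 mA

V_GS = V_G = 1.48 V, so V_ov = 1.48 − 1.08 = 0.4 V.
k_n = μ_nC_ox · (W/L) = 5.9 mA/V².
Assume saturation: I_D = ½ k_n V_ov² = 0.5 × 5.9 × 0.4² = 0.472 mA, giving V_DS = V_DD − I_D R_D = 2.38 − 0.472 × 2.31 = 1.29 V.
V_DS = 1.29 V ≥ V_ov = 0.4 V, confirming saturation.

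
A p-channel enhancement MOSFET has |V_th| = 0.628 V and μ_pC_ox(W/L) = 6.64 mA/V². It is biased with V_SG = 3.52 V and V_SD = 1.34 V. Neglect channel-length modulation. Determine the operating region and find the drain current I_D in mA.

V_ov = V_SG − |V_th| = 3.52 − 0.628 = 2.89 V.
Since V_SD = 1.34 V < V_ov = 2.89 V, the device is in the triode region.
I_D = k_p [V_ov · V_SD − ½ V_SD²] = 6.64 × [2.89 × 1.34 − 0.5 × 1.34²] = 19.8 mA.

Triode; I_D = 19.8 mA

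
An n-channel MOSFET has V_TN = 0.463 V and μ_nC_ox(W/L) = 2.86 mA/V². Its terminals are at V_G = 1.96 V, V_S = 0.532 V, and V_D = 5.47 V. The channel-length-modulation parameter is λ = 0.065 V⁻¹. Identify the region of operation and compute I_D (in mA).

V_GS = V_G − V_S = 1.96 − 0.532 = 1.43 V; V_DS = V_D − V_S = 5.47 − 0.532 = 4.94 V.
V_ov = V_GS − V_TN = 1.43 − 0.463 = 0.965 V.
Since V_DS = 4.94 V ≥ V_ov = 0.965 V, the device is in saturation.
I_D = ½ k_n V_ov² (1 + λ V_DS) = 0.5 × 2.86 × 0.965² × (1 + 0.065 × 4.94) = 1.76 mA.

Saturation; I_D = 1.76 mA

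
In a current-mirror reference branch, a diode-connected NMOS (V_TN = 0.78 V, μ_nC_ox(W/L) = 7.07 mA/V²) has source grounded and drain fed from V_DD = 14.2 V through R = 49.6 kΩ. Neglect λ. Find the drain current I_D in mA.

I_D = 0.265 mA

With gate tied to drain, V_GS = V_DS ≥ V_GS − V_TN, so the device is in saturation.
KCL at the drain: ½ k_n (V_GS − V_TN)² = (V_DD − V_GS)/R.
Let x = V_GS − 0.78. Then 175 x² + x − 13.42 = 0, giving x = 0.274 V (positive root), so V_GS = 1.05 V.
I_D = (V_DD − V_GS)/R = (14.2 − 1.05) / 49.6 = 0.265 mA.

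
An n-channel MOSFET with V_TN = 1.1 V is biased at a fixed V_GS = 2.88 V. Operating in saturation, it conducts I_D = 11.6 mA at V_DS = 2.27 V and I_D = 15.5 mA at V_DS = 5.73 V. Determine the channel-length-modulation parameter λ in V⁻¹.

λ = 0.125 V⁻¹

With V_GS fixed, I_D ∝ (1 + λ V_DS) in saturation, so I_D2/I_D1 = (1 + λ V_DS2)/(1 + λ V_DS1).
15.5/11.6 = 1.336 = (1 + 5.73 λ)/(1 + 2.27 λ).
Solving: λ (I_D1 V_DS2 − I_D2 V_DS1) = I_D2 − I_D1, so λ = (15.5 − 11.6) / (11.6 × 5.73 − 15.5 × 2.27) = 3.9 / 31.3 = 0.125 V⁻¹.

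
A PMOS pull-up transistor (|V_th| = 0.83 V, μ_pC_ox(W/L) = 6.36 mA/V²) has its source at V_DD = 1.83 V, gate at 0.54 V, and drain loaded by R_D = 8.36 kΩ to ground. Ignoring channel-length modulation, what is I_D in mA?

I_D = 0.210 mA

V_SG = V_DD − V_G = 1.83 − 0.54 = 1.29 V, so V_ov = 1.29 − 0.83 = 0.46 V.
Assume saturation: I_D = ½ k_p V_ov² = 0.5 × 6.36 × 0.46² = 0.673 mA, giving V_SD = V_DD − I_D R_D = 1.83 − 0.673 × 8.36 = -3.8 V.
But -3.8 V < V_ov = 0.46 V, so the device is actually in triode.
In triode I_D = k_p[V_ov V_SD − ½ V_SD²] and I_D = (V_DD − V_SD)/R_D. Equating: 26.6 V_SD² − 25.46 V_SD + 1.83 = 0, giving V_SD = 0.0783 V (the root below V_ov).
I_D = (1.83 − 0.0783) / 8.36 = 0.21 mA.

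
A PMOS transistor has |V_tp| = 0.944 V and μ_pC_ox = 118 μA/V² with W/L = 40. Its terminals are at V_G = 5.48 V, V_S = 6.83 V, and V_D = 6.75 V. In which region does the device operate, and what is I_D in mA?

Triode; I_D = 0.138 mA

V_SG = V_S − V_G = 6.83 − 5.48 = 1.35 V; V_SD = V_S − V_D = 6.83 − 6.75 = 0.08 V.
k_p = μ_pC_ox · (W/L) = 4.72 mA/V².
V_ov = V_SG − |V_tp| = 1.35 − 0.944 = 0.406 V.
Since V_SD = 0.08 V < V_ov = 0.406 V, the device is in the triode region.
I_D = k_p [V_ov · V_SD − ½ V_SD²] = 4.72 × [0.406 × 0.08 − 0.5 × 0.08²] = 0.138 mA.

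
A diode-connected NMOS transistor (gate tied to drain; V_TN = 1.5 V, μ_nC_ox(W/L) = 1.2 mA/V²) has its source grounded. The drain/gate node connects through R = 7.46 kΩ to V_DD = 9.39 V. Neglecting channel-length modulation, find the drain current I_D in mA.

With gate tied to drain, V_GS = V_DS ≥ V_GS − V_TN, so the device is in saturation.
KCL at the drain: ½ k_n (V_GS − V_TN)² = (V_DD − V_GS)/R.
Let x = V_GS − 1.5. Then 4.48 x² + x − 7.89 = 0, giving x = 1.22 V (positive root), so V_GS = 2.72 V.
I_D = (V_DD − V_GS)/R = (9.39 − 2.72) / 7.46 = 0.894 mA.

I_D = 0.894 mA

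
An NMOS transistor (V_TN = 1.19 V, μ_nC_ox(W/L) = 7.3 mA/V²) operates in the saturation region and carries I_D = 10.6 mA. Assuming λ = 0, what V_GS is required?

V_GS = 2.89 V

In saturation I_D = ½ k_n (V_GS − V_TN)², so V_GS − V_TN = √(2 I_D / k_n) = √(2 × 10.6 / 7.3) = 1.7 V.
V_GS = 1.19 + 1.7 = 2.89 V.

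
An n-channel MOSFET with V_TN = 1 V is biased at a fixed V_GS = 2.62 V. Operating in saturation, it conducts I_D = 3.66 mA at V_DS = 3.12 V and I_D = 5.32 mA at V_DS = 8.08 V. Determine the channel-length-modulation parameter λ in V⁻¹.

λ = 0.128 V⁻¹

With V_GS fixed, I_D ∝ (1 + λ V_DS) in saturation, so I_D2/I_D1 = (1 + λ V_DS2)/(1 + λ V_DS1).
5.32/3.66 = 1.454 = (1 + 8.08 λ)/(1 + 3.12 λ).
Solving: λ (I_D1 V_DS2 − I_D2 V_DS1) = I_D2 − I_D1, so λ = (5.32 − 3.66) / (3.66 × 8.08 − 5.32 × 3.12) = 1.66 / 13 = 0.128 V⁻¹.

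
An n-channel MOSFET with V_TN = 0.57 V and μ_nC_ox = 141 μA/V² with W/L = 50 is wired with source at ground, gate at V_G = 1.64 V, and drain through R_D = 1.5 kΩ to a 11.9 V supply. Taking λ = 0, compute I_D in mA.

I_D = 4.04 mA

V_GS = V_G = 1.64 V, so V_ov = 1.64 − 0.57 = 1.07 V.
k_n = μ_nC_ox · (W/L) = 7.05 mA/V².
Assume saturation: I_D = ½ k_n V_ov² = 0.5 × 7.05 × 1.07² = 4.04 mA, giving V_DS = V_DD − I_D R_D = 11.9 − 4.04 × 1.5 = 5.85 V.
V_DS = 5.85 V ≥ V_ov = 1.07 V, confirming saturation.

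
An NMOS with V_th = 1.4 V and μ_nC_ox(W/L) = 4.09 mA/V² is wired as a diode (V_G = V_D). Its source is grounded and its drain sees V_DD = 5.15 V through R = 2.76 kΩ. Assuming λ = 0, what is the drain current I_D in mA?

With gate tied to drain, V_GS = V_DS ≥ V_GS − V_th, so the device is in saturation.
KCL at the drain: ½ k_n (V_GS − V_th)² = (V_DD − V_GS)/R.
Let x = V_GS − 1.4. Then 5.64 x² + x − 3.75 = 0, giving x = 0.731 V (positive root), so V_GS = 2.13 V.
I_D = (V_DD − V_GS)/R = (5.15 − 2.13) / 2.76 = 1.09 mA.

I_D = 1.09 mA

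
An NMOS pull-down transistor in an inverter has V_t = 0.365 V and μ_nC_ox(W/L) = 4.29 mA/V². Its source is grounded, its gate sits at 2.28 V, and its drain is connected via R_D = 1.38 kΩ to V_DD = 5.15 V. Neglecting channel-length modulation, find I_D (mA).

V_GS = V_G = 2.28 V, so V_ov = 2.28 − 0.365 = 1.91 V.
Assume saturation: I_D = ½ k_n V_ov² = 0.5 × 4.29 × 1.91² = 7.87 mA, giving V_DS = V_DD − I_D R_D = 5.15 − 7.87 × 1.38 = -5.71 V.
But -5.71 V < V_ov = 1.91 V, so the device is actually in triode.
In triode I_D = k_n[V_ov V_DS − ½ V_DS²] and I_D = (V_DD − V_DS)/R_D. Equating: 2.96 V_DS² − 12.34 V_DS + 5.15 = 0, giving V_DS = 0.471 V (the root below V_ov).
I_D = (5.15 − 0.471) / 1.38 = 3.39 mA.

I_D = 3.39 mA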